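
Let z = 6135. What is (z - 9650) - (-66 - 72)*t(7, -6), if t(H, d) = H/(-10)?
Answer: -18058/5 ≈ -3611.6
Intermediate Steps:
t(H, d) = -H/10 (t(H, d) = H*(-⅒) = -H/10)
(z - 9650) - (-66 - 72)*t(7, -6) = (6135 - 9650) - (-66 - 72)*(-⅒*7) = -3515 - (-138)*(-7)/10 = -3515 - 1*483/5 = -3515 - 483/5 = -18058/5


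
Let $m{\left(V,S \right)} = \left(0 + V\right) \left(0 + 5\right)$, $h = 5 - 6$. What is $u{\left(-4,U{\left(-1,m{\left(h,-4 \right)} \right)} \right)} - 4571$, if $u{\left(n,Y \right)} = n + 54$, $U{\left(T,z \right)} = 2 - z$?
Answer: $-4521$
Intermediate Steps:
$h = -1$ ($h = 5 - 6 = -1$)
$m{\left(V,S \right)} = 5 V$ ($m{\left(V,S \right)} = V 5 = 5 V$)
$u{\left(n,Y \right)} = 54 + n$
$u{\left(-4,U{\left(-1,m{\left(h,-4 \right)} \right)} \right)} - 4571 = \left(54 - 4\right) - 4571 = 50 - 4571 = -4521$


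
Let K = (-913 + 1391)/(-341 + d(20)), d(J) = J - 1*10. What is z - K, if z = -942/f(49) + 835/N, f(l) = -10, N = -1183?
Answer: 185876328/1957865 ≈ 94.938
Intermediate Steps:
d(J) = -10 + J (d(J) = J - 10 = -10 + J)
K = -478/331 (K = (-913 + 1391)/(-341 + (-10 + 20)) = 478/(-341 + 10) = 478/(-331) = 478*(-1/331) = -478/331 ≈ -1.4441)
z = 553018/5915 (z = -942/(-10) + 835/(-1183) = -942*(-1/10) + 835*(-1/1183) = 471/5 - 835/1183 = 553018/5915 ≈ 93.494)
z - K = 553018/5915 - 1*(-478/331) = 553018/5915 + 478/331 = 185876328/1957865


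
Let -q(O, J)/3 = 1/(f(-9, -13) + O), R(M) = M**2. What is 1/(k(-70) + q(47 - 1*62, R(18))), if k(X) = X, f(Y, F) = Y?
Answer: -8/559 ≈ -0.014311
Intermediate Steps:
q(O, J) = -3/(-9 + O)
1/(k(-70) + q(47 - 1*62, R(18))) = 1/(-70 - 3/(-9 + (47 - 1*62))) = 1/(-70 - 3/(-9 + (47 - 62))) = 1/(-70 - 3/(-9 - 15)) = 1/(-70 - 3/(-24)) = 1/(-70 - 3*(-1/24)) = 1/(-70 + 1/8) = 1/(-559/8) = -8/559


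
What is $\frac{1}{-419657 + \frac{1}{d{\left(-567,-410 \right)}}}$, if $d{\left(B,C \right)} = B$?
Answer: $- \frac{567}{237945520} \approx -2.3829 \cdot 10^{-6}$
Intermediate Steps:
$\frac{1}{-419657 + \frac{1}{d{\left(-567,-410 \right)}}} = \frac{1}{-419657 + \frac{1}{-567}} = \frac{1}{-419657 - \frac{1}{567}} = \frac{1}{- \frac{237945520}{567}} = - \frac{567}{237945520}$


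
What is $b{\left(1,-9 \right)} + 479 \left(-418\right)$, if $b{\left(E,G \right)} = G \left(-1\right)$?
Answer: $-200213$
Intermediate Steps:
$b{\left(E,G \right)} = - G$
$b{\left(1,-9 \right)} + 479 \left(-418\right) = \left(-1\right) \left(-9\right) + 479 \left(-418\right) = 9 - 200222 = -200213$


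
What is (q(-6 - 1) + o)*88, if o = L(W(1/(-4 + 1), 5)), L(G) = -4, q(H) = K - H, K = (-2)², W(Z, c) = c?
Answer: 616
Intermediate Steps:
K = 4
q(H) = 4 - H
o = -4
(q(-6 - 1) + o)*88 = ((4 - (-6 - 1)) - 4)*88 = ((4 - 1*(-7)) - 4)*88 = ((4 + 7) - 4)*88 = (11 - 4)*88 = 7*88 = 616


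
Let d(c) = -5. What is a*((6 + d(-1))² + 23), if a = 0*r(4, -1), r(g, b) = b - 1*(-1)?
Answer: 0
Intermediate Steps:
r(g, b) = 1 + b (r(g, b) = b + 1 = 1 + b)
a = 0 (a = 0*(1 - 1) = 0*0 = 0)
a*((6 + d(-1))² + 23) = 0*((6 - 5)² + 23) = 0*(1² + 23) = 0*(1 + 23) = 0*24 = 0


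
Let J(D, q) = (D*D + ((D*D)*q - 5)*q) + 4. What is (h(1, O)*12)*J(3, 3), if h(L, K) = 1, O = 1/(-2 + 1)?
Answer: 948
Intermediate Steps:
O = -1 (O = 1/(-1) = -1)
J(D, q) = 4 + D² + q*(-5 + q*D²) (J(D, q) = (D² + (D²*q - 5)*q) + 4 = (D² + (q*D² - 5)*q) + 4 = (D² + (-5 + q*D²)*q) + 4 = (D² + q*(-5 + q*D²)) + 4 = 4 + D² + q*(-5 + q*D²))
(h(1, O)*12)*J(3, 3) = (1*12)*(4 + 3² - 5*3 + 3²*3²) = 12*(4 + 9 - 15 + 9*9) = 12*(4 + 9 - 15 + 81) = 12*79 = 948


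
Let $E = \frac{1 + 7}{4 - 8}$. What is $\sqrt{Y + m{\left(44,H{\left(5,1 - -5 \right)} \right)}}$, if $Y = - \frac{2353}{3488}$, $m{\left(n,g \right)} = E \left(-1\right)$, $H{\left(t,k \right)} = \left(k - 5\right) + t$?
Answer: $\frac{\sqrt{1007814}}{872} \approx 1.1513$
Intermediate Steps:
$H{\left(t,k \right)} = -5 + k + t$ ($H{\left(t,k \right)} = \left(-5 + k\right) + t = -5 + k + t$)
$E = -2$ ($E = \frac{8}{-4} = 8 \left(- \frac{1}{4}\right) = -2$)
$m{\left(n,g \right)} = 2$ ($m{\left(n,g \right)} = \left(-2\right) \left(-1\right) = 2$)
$Y = - \frac{2353}{3488}$ ($Y = \left(-2353\right) \frac{1}{3488} = - \frac{2353}{3488} \approx -0.6746$)
$\sqrt{Y + m{\left(44,H{\left(5,1 - -5 \right)} \right)}} = \sqrt{- \frac{2353}{3488} + 2} = \sqrt{\frac{4623}{3488}} = \frac{\sqrt{1007814}}{872}$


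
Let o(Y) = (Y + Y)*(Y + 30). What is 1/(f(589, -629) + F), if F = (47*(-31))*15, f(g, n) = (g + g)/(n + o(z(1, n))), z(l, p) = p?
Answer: -39627/866048023 ≈ -4.5756e-5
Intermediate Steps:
o(Y) = 2*Y*(30 + Y) (o(Y) = (2*Y)*(30 + Y) = 2*Y*(30 + Y))
f(g, n) = 2*g/(n + 2*n*(30 + n)) (f(g, n) = (g + g)/(n + 2*n*(30 + n)) = (2*g)/(n + 2*n*(30 + n)) = 2*g/(n + 2*n*(30 + n)))
F = -21855 (F = -1457*15 = -21855)
1/(f(589, -629) + F) = 1/(2*589/(-629*(61 + 2*(-629))) - 21855) = 1/(2*589*(-1/629)/(61 - 1258) - 21855) = 1/(2*589*(-1/629)/(-1197) - 21855) = 1/(2*589*(-1/629)*(-1/1197) - 21855) = 1/(62/39627 - 21855) = 1/(-866048023/39627) = -39627/866048023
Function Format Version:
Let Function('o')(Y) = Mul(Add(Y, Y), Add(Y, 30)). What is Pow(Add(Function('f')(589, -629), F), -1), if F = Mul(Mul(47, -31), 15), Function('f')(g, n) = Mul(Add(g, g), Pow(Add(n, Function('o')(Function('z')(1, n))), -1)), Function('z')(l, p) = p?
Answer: Rational(-39627, 866048023) ≈ -4.5756e-5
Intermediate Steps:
Function('o')(Y) = Mul(2, Y, Add(30, Y)) (Function('o')(Y) = Mul(Mul(2, Y), Add(30, Y)) = Mul(2, Y, Add(30, Y)))
Function('f')(g, n) = Mul(2, g, Pow(Add(n, Mul(2, n, Add(30, n))), -1)) (Function('f')(g, n) = Mul(Add(g, g), Pow(Add(n, Mul(2, n, Add(30, n))), -1)) = Mul(Mul(2, g), Pow(Add(n, Mul(2, n, Add(30, n))), -1)) = Mul(2, g, Pow(Add(n, Mul(2, n, Add(30, n))), -1)))
F = -21855 (F = Mul(-1457, 15) = -21855)
Pow(Add(Function('f')(589, -629), F), -1) = Pow(Add(Mul(2, 589, Pow(-629, -1), Pow(Add(61, Mul(2, -629)), -1)), -21855), -1) = Pow(Add(Mul(2, 589, Rational(-1, 629), Pow(Add(61, -1258), -1)), -21855), -1) = Pow(Add(Mul(2, 589, Rational(-1, 629), Pow(-1197, -1)), -21855), -1) = Pow(Add(Mul(2, 589, Rational(-1, 629), Rational(-1, 1197)), -21855), -1) = Pow(Add(Rational(62, 39627), -21855), -1) = Pow(Rational(-866048023, 39627), -1) = Rational(-39627, 866048023)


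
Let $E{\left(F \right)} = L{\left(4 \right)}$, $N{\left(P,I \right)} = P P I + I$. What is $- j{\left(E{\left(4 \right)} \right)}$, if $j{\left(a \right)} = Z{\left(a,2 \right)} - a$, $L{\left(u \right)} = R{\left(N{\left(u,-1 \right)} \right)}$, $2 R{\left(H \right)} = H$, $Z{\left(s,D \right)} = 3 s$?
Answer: $17$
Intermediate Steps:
$N{\left(P,I \right)} = I + I P^{2}$ ($N{\left(P,I \right)} = P^{2} I + I = I P^{2} + I = I + I P^{2}$)
$R{\left(H \right)} = \frac{H}{2}$
$L{\left(u \right)} = - \frac{1}{2} - \frac{u^{2}}{2}$ ($L{\left(u \right)} = \frac{\left(-1\right) \left(1 + u^{2}\right)}{2} = \frac{-1 - u^{2}}{2} = - \frac{1}{2} - \frac{u^{2}}{2}$)
$E{\left(F \right)} = - \frac{17}{2}$ ($E{\left(F \right)} = - \frac{1}{2} - \frac{4^{2}}{2} = - \frac{1}{2} - 8 = - \frac{17}{2}$)
$j{\left(a \right)} = 2 a$ ($j{\left(a \right)} = 3 a - a = 2 a$)
$- j{\left(E{\left(4 \right)} \right)} = - \frac{2 \left(-17\right)}{2} = \left(-1\right) \left(-17\right) = 17$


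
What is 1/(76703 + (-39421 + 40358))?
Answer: 1/77640 ≈ 1.2880e-5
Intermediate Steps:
1/(76703 + (-39421 + 40358)) = 1/(76703 + 937) = 1/77640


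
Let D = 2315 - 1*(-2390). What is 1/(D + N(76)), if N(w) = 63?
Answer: 1/4768 ≈ 0.00020973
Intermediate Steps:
D = 4705 (D = 2315 + 2390 = 4705)
1/(D + N(76)) = 1/(4705 + 63) = 1/4768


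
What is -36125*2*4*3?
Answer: -867000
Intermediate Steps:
-36125*2*4*3 = -289000*3 = -36125*24 = -867000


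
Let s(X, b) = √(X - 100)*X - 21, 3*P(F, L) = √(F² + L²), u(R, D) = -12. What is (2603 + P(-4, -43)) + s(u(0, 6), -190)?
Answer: 2582 + √1865/3 - 48*I*√7 ≈ 2596.4 - 127.0*I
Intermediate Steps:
P(F, L) = √(F² + L²)/3
s(X, b) = -21 + X*√(-100 + X) (s(X, b) = √(-100 + X)*X - 21 = X*√(-100 + X) - 21 = -21 + X*√(-100 + X))
(2603 + P(-4, -43)) + s(u(0, 6), -190) = (2603 + √((-4)² + (-43)²)/3) + (-21 - 12*√(-100 - 12)) = (2603 + √(16 + 1849)/3) + (-21 - 48*I*√7) = (2603 + √1865/3) + (-21 - 48*I*√7) = 2582 + √1865/3 - 48*I*√7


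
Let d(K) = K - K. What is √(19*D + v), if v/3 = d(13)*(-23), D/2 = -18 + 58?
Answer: 4*√95 ≈ 38.987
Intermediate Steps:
d(K) = 0
D = 80 (D = 2*(-18 + 58) = 2*40 = 80)
v = 0 (v = 3*(0*(-23)) = 3*0 = 0)
√(19*D + v) = √(19*80 + 0) = √(1520 + 0) = √1520 = 4*√95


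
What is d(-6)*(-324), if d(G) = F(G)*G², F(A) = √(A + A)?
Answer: -23328*I*√3 ≈ -40405.0*I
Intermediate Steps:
F(A) = √2*√A (F(A) = √(2*A) = √2*√A)
d(G) = √2*G^(5/2) (d(G) = (√2*√G)*G² = √2*G^(5/2))
d(-6)*(-324) = (√2*(-6)^(5/2))*(-324) = (√2*(36*I*√6))*(-324) = (72*I*√3)*(-324) = -23328*I*√3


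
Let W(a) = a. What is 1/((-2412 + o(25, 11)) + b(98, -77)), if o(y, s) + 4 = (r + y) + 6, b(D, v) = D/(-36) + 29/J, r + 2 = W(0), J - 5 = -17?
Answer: -36/86117 ≈ -0.00041804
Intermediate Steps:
J = -12 (J = 5 - 17 = -12)
r = -2 (r = -2 + 0 = -2)
b(D, v) = -29/12 - D/36 (b(D, v) = D/(-36) + 29/(-12) = D*(-1/36) + 29*(-1/12) = -D/36 - 29/12 = -29/12 - D/36)
o(y, s) = y (o(y, s) = -4 + ((-2 + y) + 6) = -4 + (4 + y) = y)
1/((-2412 + o(25, 11)) + b(98, -77)) = 1/((-2412 + 25) + (-29/12 - 1/36*98)) = 1/(-2387 + (-29/12 - 49/18)) = 1/(-2387 - 185/36) = 1/(-86117/36) = -36/86117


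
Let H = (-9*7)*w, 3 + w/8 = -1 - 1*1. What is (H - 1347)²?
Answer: 1375929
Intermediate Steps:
w = -40 (w = -24 + 8*(-1 - 1*1) = -24 + 8*(-1 - 1) = -24 + 8*(-2) = -24 - 16 = -40)
H = 2520 (H = -9*7*(-40) = -63*(-40) = 2520)
(H - 1347)² = (2520 - 1347)² = 1173² = 1375929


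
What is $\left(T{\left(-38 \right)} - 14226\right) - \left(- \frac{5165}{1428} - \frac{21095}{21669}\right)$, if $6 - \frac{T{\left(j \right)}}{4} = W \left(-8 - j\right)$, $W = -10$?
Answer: $- \frac{134061052873}{10314444} \approx -12997.0$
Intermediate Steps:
$T{\left(j \right)} = -296 - 40 j$ ($T{\left(j \right)} = 24 - 4 \left(- 10 \left(-8 - j\right)\right) = 24 - 4 \left(80 + 10 j\right) = 24 - \left(320 + 40 j\right) = -296 - 40 j$)
$\left(T{\left(-38 \right)} - 14226\right) - \left(- \frac{5165}{1428} - \frac{21095}{21669}\right) = \left(\left(-296 - -1520\right) - 14226\right) - \left(- \frac{5165}{1428} - \frac{21095}{21669}\right) = \left(\left(-296 + 1520\right) - 14226\right) - \left(\left(-5165\right) \frac{1}{1428} - \frac{21095}{21669}\right) = \left(1224 - 14226\right) - \left(- \frac{5165}{1428} - \frac{21095}{21669}\right) = -13002 - - \frac{47348015}{10314444} = -13002 + \frac{47348015}{10314444} = - \frac{134061052873}{10314444}$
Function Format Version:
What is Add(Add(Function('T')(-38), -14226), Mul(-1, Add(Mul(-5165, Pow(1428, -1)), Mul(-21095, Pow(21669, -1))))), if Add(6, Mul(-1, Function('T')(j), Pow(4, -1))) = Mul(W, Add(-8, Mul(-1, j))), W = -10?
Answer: Rational(-134061052873, 10314444) ≈ -12997.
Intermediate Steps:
Function('T')(j) = Add(-296, Mul(-40, j)) (Function('T')(j) = Add(24, Mul(-4, Mul(-10, Add(-8, Mul(-1, j))))) = Add(24, Mul(-4, Add(80, Mul(10, j)))) = Add(24, Add(-320, Mul(-40, j))) = Add(-296, Mul(-40, j)))
Add(Add(Function('T')(-38), -14226), Mul(-1, Add(Mul(-5165, Pow(1428, -1)), Mul(-21095, Pow(21669, -1))))) = Add(Add(Add(-296, Mul(-40, -38)), -14226), Mul(-1, Add(Mul(-5165, Pow(1428, -1)), Mul(-21095, Pow(21669, -1))))) = Add(Add(Add(-296, 1520), -14226), Mul(-1, Add(Mul(-5165, Rational(1, 1428)), Mul(-21095, Rational(1, 21669))))) = Add(Add(1224, -14226), Mul(-1, Add(Rational(-5165, 1428), Rational(-21095, 21669)))) = Add(-13002, Mul(-1, Rational(-47348015, 10314444))) = Add(-13002, Rational(47348015, 10314444)) = Rational(-134061052873, 10314444)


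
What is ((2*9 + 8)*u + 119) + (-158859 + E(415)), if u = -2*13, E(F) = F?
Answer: -159001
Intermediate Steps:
u = -26
((2*9 + 8)*u + 119) + (-158859 + E(415)) = ((2*9 + 8)*(-26) + 119) + (-158859 + 415) = ((18 + 8)*(-26) + 119) - 158444 = (26*(-26) + 119) - 158444 = (-676 + 119) - 158444 = -557 - 158444 = -159001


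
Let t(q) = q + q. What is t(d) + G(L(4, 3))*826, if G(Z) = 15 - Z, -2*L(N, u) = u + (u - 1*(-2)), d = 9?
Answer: 15712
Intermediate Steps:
L(N, u) = -1 - u (L(N, u) = -(u + (u - 1*(-2)))/2 = -(u + (u + 2))/2 = -(u + (2 + u))/2 = -(2 + 2*u)/2 = -1 - u)
t(q) = 2*q
t(d) + G(L(4, 3))*826 = 2*9 + (15 - (-1 - 1*3))*826 = 18 + (15 - (-1 - 3))*826 = 18 + (15 - 1*(-4))*826 = 18 + (15 + 4)*826 = 18 + 19*826 = 18 + 15694 = 15712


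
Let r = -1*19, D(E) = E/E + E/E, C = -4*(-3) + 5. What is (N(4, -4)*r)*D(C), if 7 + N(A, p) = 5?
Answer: 76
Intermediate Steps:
N(A, p) = -2 (N(A, p) = -7 + 5 = -2)
C = 17 (C = 12 + 5 = 17)
D(E) = 2 (D(E) = 1 + 1 = 2)
r = -19
(N(4, -4)*r)*D(C) = -2*(-19)*2 = 38*2 = 76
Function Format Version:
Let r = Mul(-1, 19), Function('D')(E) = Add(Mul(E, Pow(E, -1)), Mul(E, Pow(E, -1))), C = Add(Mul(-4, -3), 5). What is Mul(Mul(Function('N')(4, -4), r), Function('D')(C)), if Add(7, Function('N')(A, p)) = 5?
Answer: 76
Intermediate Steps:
Function('N')(A, p) = -2 (Function('N')(A, p) = Add(-7, 5) = -2)
C = 17 (C = Add(12, 5) = 17)
Function('D')(E) = 2 (Function('D')(E) = Add(1, 1) = 2)
r = -19
Mul(Mul(Function('N')(4, -4), r), Function('D')(C)) = Mul(Mul(-2, -19), 2) = Mul(38, 2) = 76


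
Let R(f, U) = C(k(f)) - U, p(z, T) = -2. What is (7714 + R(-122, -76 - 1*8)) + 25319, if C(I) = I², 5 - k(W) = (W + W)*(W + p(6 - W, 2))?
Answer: 915156118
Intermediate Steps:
k(W) = 5 - 2*W*(-2 + W) (k(W) = 5 - (W + W)*(W - 2) = 5 - 2*W*(-2 + W))
R(f, U) = (5 - 2*f² + 4*f)² - U
(7714 + R(-122, -76 - 1*8)) + 25319 = (7714 + ((5 - 2*(-122)² + 4*(-122))² - (-76 - 1*8))) + 25319 = (7714 + ((5 - 2*14884 - 488)² - (-76 - 8))) + 25319 = (7714 + ((5 - 29768 - 488)² - 1*(-84))) + 25319 = (7714 + ((-30251)² + 84)) + 25319 = (7714 + (915123001 + 84)) + 25319 = (7714 + 915123085) + 25319 = 915130799 + 25319 = 915156118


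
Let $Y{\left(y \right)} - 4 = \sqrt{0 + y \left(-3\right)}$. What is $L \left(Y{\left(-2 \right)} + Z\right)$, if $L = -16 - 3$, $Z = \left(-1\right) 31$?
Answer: $513 - 19 \sqrt{6} \approx 466.46$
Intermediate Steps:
$Y{\left(y \right)} = 4 + \sqrt{3} \sqrt{- y}$ ($Y{\left(y \right)} = 4 + \sqrt{0 + y \left(-3\right)} = 4 + \sqrt{0 - 3 y} = 4 + \sqrt{- 3 y} = 4 + \sqrt{3} \sqrt{- y}$)
$Z = -31$
$L = -19$ ($L = -16 - 3 = -19$)
$L \left(Y{\left(-2 \right)} + Z\right) = - 19 \left(\left(4 + \sqrt{3} \sqrt{\left(-1\right) \left(-2\right)}\right) - 31\right) = - 19 \left(\left(4 + \sqrt{3} \sqrt{2}\right) - 31\right) = - 19 \left(\left(4 + \sqrt{6}\right) - 31\right) = - 19 \left(-27 + \sqrt{6}\right) = 513 - 19 \sqrt{6}$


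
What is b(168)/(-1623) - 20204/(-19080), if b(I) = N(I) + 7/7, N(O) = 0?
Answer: 2731001/2580570 ≈ 1.0583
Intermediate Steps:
b(I) = 1 (b(I) = 0 + 7/7 = 0 + (⅐)*7 = 0 + 1 = 1)
b(168)/(-1623) - 20204/(-19080) = 1/(-1623) - 20204/(-19080) = 1*(-1/1623) - 20204*(-1/19080) = -1/1623 + 5051/4770 = 2731001/2580570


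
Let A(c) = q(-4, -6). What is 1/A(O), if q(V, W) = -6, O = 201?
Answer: -⅙ ≈ -0.16667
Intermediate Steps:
A(c) = -6
1/A(O) = 1/(-6) = -⅙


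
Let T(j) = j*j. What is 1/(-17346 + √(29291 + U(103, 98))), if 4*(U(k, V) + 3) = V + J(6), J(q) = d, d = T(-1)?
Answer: -69384/1203417613 - 2*√117251/1203417613 ≈ -5.8225e-5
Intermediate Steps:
T(j) = j²
d = 1 (d = (-1)² = 1)
J(q) = 1
U(k, V) = -11/4 + V/4 (U(k, V) = -3 + (V + 1)/4 = -3 + (1 + V)/4 = -3 + (¼ + V/4) = -11/4 + V/4)
1/(-17346 + √(29291 + U(103, 98))) = 1/(-17346 + √(29291 + (-11/4 + (¼)*98))) = 1/(-17346 + √(29291 + (-11/4 + 49/2))) = 1/(-17346 + √(29291 + 87/4)) = 1/(-17346 + √(117251/4)) = 1/(-17346 + √117251/2)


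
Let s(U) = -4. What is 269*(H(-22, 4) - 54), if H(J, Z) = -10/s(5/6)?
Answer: -27707/2 ≈ -13854.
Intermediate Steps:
H(J, Z) = 5/2 (H(J, Z) = -10/(-4) = -10*(-1/4) = 5/2)
269*(H(-22, 4) - 54) = 269*(5/2 - 54) = 269*(-103/2) = -27707/2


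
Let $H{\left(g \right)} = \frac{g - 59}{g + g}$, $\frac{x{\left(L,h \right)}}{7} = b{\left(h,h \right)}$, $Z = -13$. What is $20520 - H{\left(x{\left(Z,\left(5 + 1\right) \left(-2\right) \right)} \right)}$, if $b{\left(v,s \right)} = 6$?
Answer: $\frac{1723697}{84} \approx 20520.0$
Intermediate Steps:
$x{\left(L,h \right)} = 42$ ($x{\left(L,h \right)} = 7 \cdot 6 = 42$)
$H{\left(g \right)} = \frac{-59 + g}{2 g}$
$20520 - H{\left(x{\left(Z,\left(5 + 1\right) \left(-2\right) \right)} \right)} = 20520 - \frac{-59 + 42}{2 \cdot 42} = 20520 - \frac{1}{2} \cdot \frac{1}{42} \left(-17\right) = 20520 - - \frac{17}{84} = 20520 + \frac{17}{84} = \frac{1723697}{84}$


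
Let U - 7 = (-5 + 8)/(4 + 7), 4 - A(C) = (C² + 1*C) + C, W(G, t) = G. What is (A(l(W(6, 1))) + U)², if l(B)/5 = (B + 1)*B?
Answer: 239704243216/121 ≈ 1.9810e+9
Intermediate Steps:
l(B) = 5*B*(1 + B) (l(B) = 5*((B + 1)*B) = 5*((1 + B)*B) = 5*(B*(1 + B)) = 5*B*(1 + B))
A(C) = 4 - C² - 2*C (A(C) = 4 - ((C² + 1*C) + C) = 4 - ((C² + C) + C) = 4 - ((C + C²) + C) = 4 - (C² + 2*C) = 4 + (-C² - 2*C) = 4 - C² - 2*C)
U = 80/11 (U = 7 + (-5 + 8)/(4 + 7) = 7 + 3/11 = 80/11 ≈ 7.2727)
(A(l(W(6, 1))) + U)² = ((4 - (5*6*(1 + 6))² - 10*6*(1 + 6)) + 80/11)² = ((4 - (5*6*7)² - 10*6*7) + 80/11)² = ((4 - 1*210² - 2*210) + 80/11)² = ((4 - 1*44100 - 420) + 80/11)² = ((4 - 44100 - 420) + 80/11)² = (-44516 + 80/11)² = (-489596/11)² = 239704243216/121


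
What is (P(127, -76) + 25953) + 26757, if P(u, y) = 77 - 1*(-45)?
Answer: 52832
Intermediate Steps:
P(u, y) = 122 (P(u, y) = 77 + 45 = 122)
(P(127, -76) + 25953) + 26757 = (122 + 25953) + 26757 = 26075 + 26757 = 52832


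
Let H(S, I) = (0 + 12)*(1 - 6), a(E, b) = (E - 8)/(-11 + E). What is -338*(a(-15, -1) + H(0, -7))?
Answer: 19981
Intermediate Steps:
a(E, b) = (-8 + E)/(-11 + E)
H(S, I) = -60 (H(S, I) = 12*(-5) = -60)
-338*(a(-15, -1) + H(0, -7)) = -338*((-8 - 15)/(-11 - 15) - 60) = -338*(-23/(-26) - 60) = -338*(-1/26*(-23) - 60) = -338*(23/26 - 60) = -338*(-1537/26) = 19981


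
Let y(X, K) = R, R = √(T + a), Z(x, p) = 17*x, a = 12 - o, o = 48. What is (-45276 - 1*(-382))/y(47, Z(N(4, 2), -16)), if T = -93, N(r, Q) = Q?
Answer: 44894*I*√129/129 ≈ 3952.7*I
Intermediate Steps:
a = -36 (a = 12 - 1*48 = 12 - 48 = -36)
R = I*√129 (R = √(-93 - 36) = √(-129) = I*√129 ≈ 11.358*I)
y(X, K) = I*√129
(-45276 - 1*(-382))/y(47, Z(N(4, 2), -16)) = (-45276 - 1*(-382))/((I*√129)) = (-45276 + 382)*(-I*√129/129) = -(-44894)*I*√129/129 = 44894*I*√129/129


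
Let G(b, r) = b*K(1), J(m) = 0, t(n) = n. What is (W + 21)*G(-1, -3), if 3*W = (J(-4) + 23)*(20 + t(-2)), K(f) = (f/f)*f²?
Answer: -159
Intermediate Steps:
K(f) = f² (K(f) = 1*f² = f²)
G(b, r) = b (G(b, r) = b*1² = b*1 = b)
W = 138 (W = ((0 + 23)*(20 - 2))/3 = (23*18)/3 = (⅓)*414 = 138)
(W + 21)*G(-1, -3) = (138 + 21)*(-1) = 159*(-1) = -159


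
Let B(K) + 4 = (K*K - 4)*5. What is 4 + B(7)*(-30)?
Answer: -6626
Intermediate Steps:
B(K) = -24 + 5*K**2 (B(K) = -4 + (K*K - 4)*5 = -4 + (K**2 - 4)*5 = -4 + (-4 + K**2)*5 = -4 + (-20 + 5*K**2) = -24 + 5*K**2)
4 + B(7)*(-30) = 4 + (-24 + 5*7**2)*(-30) = 4 + (-24 + 5*49)*(-30) = 4 + (-24 + 245)*(-30) = 4 + 221*(-30) = 4 - 6630 = -6626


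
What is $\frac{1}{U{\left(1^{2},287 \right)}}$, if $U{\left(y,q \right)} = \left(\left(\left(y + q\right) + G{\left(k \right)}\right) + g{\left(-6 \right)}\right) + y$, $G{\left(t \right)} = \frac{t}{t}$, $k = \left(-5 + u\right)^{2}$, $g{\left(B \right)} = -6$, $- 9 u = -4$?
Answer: $\frac{1}{284} \approx 0.0035211$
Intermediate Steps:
$u = \frac{4}{9}$ ($u = \left(- \frac{1}{9}\right) \left(-4\right) = \frac{4}{9} \approx 0.44444$)
$k = \frac{1681}{81}$ ($k = \left(-5 + \frac{4}{9}\right)^{2} = \left(- \frac{41}{9}\right)^{2} = \frac{1681}{81} \approx 20.753$)
$G{\left(t \right)} = 1$
$U{\left(y,q \right)} = -5 + q + 2 y$ ($U{\left(y,q \right)} = \left(\left(\left(y + q\right) + 1\right) - 6\right) + y = \left(\left(\left(q + y\right) + 1\right) - 6\right) + y = \left(\left(1 + q + y\right) - 6\right) + y = \left(-5 + q + y\right) + y = -5 + q + 2 y$)
$\frac{1}{U{\left(1^{2},287 \right)}} = \frac{1}{-5 + 287 + 2 \cdot 1^{2}} = \frac{1}{-5 + 287 + 2 \cdot 1} = \frac{1}{-5 + 287 + 2} = \frac{1}{284}$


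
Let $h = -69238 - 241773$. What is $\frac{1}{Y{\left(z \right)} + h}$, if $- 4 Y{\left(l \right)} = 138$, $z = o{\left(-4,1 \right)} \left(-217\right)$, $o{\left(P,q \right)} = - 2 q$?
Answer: $- \frac{2}{622091} \approx -3.215 \cdot 10^{-6}$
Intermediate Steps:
$z = 434$ ($z = \left(-2\right) 1 \left(-217\right) = \left(-2\right) \left(-217\right) = 434$)
$Y{\left(l \right)} = - \frac{69}{2}$ ($Y{\left(l \right)} = \left(- \frac{1}{4}\right) 138 = - \frac{69}{2}$)
$h = -311011$ ($h = -69238 - 241773 = -311011$)
$\frac{1}{Y{\left(z \right)} + h} = \frac{1}{- \frac{69}{2} - 311011} = \frac{1}{- \frac{622091}{2}} = - \frac{2}{622091}$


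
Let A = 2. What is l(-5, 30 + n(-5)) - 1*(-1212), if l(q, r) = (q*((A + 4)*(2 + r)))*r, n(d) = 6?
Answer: -39828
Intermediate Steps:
l(q, r) = q*r*(12 + 6*r) (l(q, r) = (q*((2 + 4)*(2 + r)))*r = (q*(6*(2 + r)))*r = (q*(12 + 6*r))*r = q*r*(12 + 6*r))
l(-5, 30 + n(-5)) - 1*(-1212) = 6*(-5)*(30 + 6)*(2 + (30 + 6)) - 1*(-1212) = 6*(-5)*36*(2 + 36) + 1212 = 6*(-5)*36*38 + 1212 = -41040 + 1212 = -39828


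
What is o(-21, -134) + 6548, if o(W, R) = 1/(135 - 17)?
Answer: 772665/118 ≈ 6548.0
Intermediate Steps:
o(W, R) = 1/118
o(-21, -134) + 6548 = 1/118 + 6548 = 772665/118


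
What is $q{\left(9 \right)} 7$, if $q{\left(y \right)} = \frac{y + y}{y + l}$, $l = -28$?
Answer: $- \frac{126}{19} \approx -6.6316$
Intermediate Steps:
$q{\left(y \right)} = \frac{2 y}{-28 + y}$ ($q{\left(y \right)} = \frac{y + y}{y - 28} = \frac{2 y}{-28 + y}$)
$q{\left(9 \right)} 7 = 2 \cdot 9 \frac{1}{-28 + 9} \cdot 7 = 2 \cdot 9 \frac{1}{-19} \cdot 7 = 2 \cdot 9 \left(- \frac{1}{19}\right) 7 = \left(- \frac{18}{19}\right) 7 = - \frac{126}{19}$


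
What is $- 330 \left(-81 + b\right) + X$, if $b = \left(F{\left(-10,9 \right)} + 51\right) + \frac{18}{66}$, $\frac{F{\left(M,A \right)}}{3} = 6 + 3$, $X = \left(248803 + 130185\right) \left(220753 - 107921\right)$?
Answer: $42761974916$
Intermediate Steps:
$X = 42761974016$ ($X = 378988 \cdot 112832 = 42761974016$)
$F{\left(M,A \right)} = 27$ ($F{\left(M,A \right)} = 3 \left(6 + 3\right) = 3 \cdot 9 = 27$)
$b = \frac{861}{11}$ ($b = \left(27 + 51\right) + \frac{18}{66} = 78 + 18 \cdot \frac{1}{66} = 78 + \frac{3}{11} = \frac{861}{11} \approx 78.273$)
$- 330 \left(-81 + b\right) + X = - 330 \left(-81 + \frac{861}{11}\right) + 42761974016 = \left(-330\right) \left(- \frac{30}{11}\right) + 42761974016 = 900 + 42761974016 = 42761974916$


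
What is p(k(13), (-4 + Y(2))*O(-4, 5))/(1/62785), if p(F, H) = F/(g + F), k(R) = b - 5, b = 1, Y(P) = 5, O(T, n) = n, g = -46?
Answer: 25114/5 ≈ 5022.8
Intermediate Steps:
k(R) = -4 (k(R) = 1 - 5 = -4)
p(F, H) = F/(-46 + F)
p(k(13), (-4 + Y(2))*O(-4, 5))/(1/62785) = (-4/(-46 - 4))/(1/62785) = (-4/(-50))/(1/62785) = -4*(-1/50)*62785 = (2/25)*62785 = 25114/5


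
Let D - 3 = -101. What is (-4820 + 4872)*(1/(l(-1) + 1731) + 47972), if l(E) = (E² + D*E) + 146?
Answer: 94792673/38 ≈ 2.4945e+6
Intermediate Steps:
D = -98 (D = 3 - 101 = -98)
l(E) = 146 + E² - 98*E (l(E) = (E² - 98*E) + 146 = 146 + E² - 98*E)
(-4820 + 4872)*(1/(l(-1) + 1731) + 47972) = (-4820 + 4872)*(1/((146 + (-1)² - 98*(-1)) + 1731) + 47972) = 52*(1/((146 + 1 + 98) + 1731) + 47972) = 52*(1/(245 + 1731) + 47972) = 52*(1/1976 + 47972) = 52*(94792673/1976) = 94792673/38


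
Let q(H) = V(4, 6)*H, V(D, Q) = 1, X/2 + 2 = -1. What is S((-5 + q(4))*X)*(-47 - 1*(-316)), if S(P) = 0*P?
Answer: 0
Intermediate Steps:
X = -6 (X = -4 + 2*(-1) = -4 - 2 = -6)
q(H) = H (q(H) = 1*H = H)
S(P) = 0
S((-5 + q(4))*X)*(-47 - 1*(-316)) = 0*(-47 - 1*(-316)) = 0*(-47 + 316) = 0*269 = 0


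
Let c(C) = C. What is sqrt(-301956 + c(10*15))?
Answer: 81*I*sqrt(46) ≈ 549.37*I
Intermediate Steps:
sqrt(-301956 + c(10*15)) = sqrt(-301956 + 10*15) = sqrt(-301956 + 150) = sqrt(-301806) = 81*I*sqrt(46)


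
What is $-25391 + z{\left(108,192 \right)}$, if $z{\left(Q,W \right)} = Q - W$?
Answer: $-25475$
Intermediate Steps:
$-25391 + z{\left(108,192 \right)} = -25391 + \left(108 - 192\right) = -25391 - 84 = -25475$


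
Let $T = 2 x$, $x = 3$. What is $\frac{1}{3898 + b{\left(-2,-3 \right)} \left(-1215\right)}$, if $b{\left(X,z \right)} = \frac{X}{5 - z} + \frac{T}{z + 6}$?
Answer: $\frac{4}{7087} \approx 0.00056441$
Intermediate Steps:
$T = 6$ ($T = 2 \cdot 3 = 6$)
$b{\left(X,z \right)} = \frac{6}{6 + z} + \frac{X}{5 - z}$ ($b{\left(X,z \right)} = \frac{X}{5 - z} + \frac{6}{z + 6} = \frac{X}{5 - z} + \frac{6}{6 + z} = \frac{6}{6 + z} + \frac{X}{5 - z}$)
$\frac{1}{3898 + b{\left(-2,-3 \right)} \left(-1215\right)} = \frac{1}{3898 + \frac{-30 - -12 + 6 \left(-3\right) - \left(-2\right) \left(-3\right)}{-30 - 3 + \left(-3\right)^{2}} \left(-1215\right)} = \frac{1}{3898 + \frac{-30 + 12 - 18 - 6}{-30 - 3 + 9} \left(-1215\right)} = \frac{1}{3898 + \frac{1}{-24} \left(-42\right) \left(-1215\right)} = \frac{1}{3898 + \left(- \frac{1}{24}\right) \left(-42\right) \left(-1215\right)} = \frac{1}{3898 + \frac{7}{4} \left(-1215\right)} = \frac{1}{3898 - \frac{8505}{4}} = \frac{1}{\frac{7087}{4}} = \frac{4}{7087}$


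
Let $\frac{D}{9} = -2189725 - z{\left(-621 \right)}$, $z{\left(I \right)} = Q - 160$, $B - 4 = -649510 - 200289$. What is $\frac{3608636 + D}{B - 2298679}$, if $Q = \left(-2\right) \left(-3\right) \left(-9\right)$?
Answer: $\frac{16096963}{3148474} \approx 5.1126$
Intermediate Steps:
$B = -849795$ ($B = 4 - 849799 = -849795$)
$Q = -54$ ($Q = 6 \left(-9\right) = -54$)
$z{\left(I \right)} = -214$ ($z{\left(I \right)} = -54 - 160 = -214$)
$D = -19705599$ ($D = 9 \left(-2189725 - -214\right) = 9 \left(-2189725 + 214\right) = 9 \left(-2189511\right) = -19705599$)
$\frac{3608636 + D}{B - 2298679} = \frac{3608636 - 19705599}{-849795 - 2298679} = - \frac{16096963}{-3148474} = \left(-16096963\right) \left(- \frac{1}{3148474}\right) = \frac{16096963}{3148474}$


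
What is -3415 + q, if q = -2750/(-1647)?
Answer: -5621755/1647 ≈ -3413.3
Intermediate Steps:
q = 2750/1647 (q = -2750*(-1/1647) = 2750/1647 ≈ 1.6697)
-3415 + q = -3415 + 2750/1647 = -5621755/1647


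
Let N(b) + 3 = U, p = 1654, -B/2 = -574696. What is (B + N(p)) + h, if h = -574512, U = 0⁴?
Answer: 574877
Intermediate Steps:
U = 0
B = 1149392 (B = -2*(-574696) = 1149392)
N(b) = -3 (N(b) = -3 + 0 = -3)
(B + N(p)) + h = (1149392 - 3) - 574512 = 1149389 - 574512 = 574877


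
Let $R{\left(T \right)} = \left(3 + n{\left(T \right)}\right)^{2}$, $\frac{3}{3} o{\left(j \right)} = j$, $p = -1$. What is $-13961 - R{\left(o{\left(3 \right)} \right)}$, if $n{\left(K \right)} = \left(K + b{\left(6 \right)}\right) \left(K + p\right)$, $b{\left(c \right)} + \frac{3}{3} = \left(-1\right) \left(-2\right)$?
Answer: $-14082$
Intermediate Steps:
$b{\left(c \right)} = 1$ ($b{\left(c \right)} = -1 - -2 = -1 + 2 = 1$)
$o{\left(j \right)} = j$
$n{\left(K \right)} = \left(1 + K\right) \left(-1 + K\right)$ ($n{\left(K \right)} = \left(K + 1\right) \left(K - 1\right) = \left(1 + K\right) \left(-1 + K\right)$)
$R{\left(T \right)} = \left(2 + T^{2}\right)^{2}$ ($R{\left(T \right)} = \left(3 + \left(-1 + T^{2}\right)\right)^{2} = \left(2 + T^{2}\right)^{2}$)
$-13961 - R{\left(o{\left(3 \right)} \right)} = -13961 - \left(2 + 3^{2}\right)^{2} = -13961 - \left(2 + 9\right)^{2} = -13961 - 11^{2} = -13961 - 121 = -14082$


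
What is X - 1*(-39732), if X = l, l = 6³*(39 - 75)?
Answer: 31956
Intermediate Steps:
l = -7776 (l = 216*(-36) = -7776)
X = -7776
X - 1*(-39732) = -7776 - 1*(-39732) = -7776 + 39732 = 31956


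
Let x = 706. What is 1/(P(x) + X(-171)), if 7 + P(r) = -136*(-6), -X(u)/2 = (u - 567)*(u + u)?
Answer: -1/503983 ≈ -1.9842e-6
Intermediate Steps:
X(u) = -4*u*(-567 + u) (X(u) = -2*(u - 567)*(u + u) = -2*(-567 + u)*2*u = -4*u*(-567 + u))
P(r) = 809 (P(r) = -7 - 136*(-6) = -7 + 816 = 809)
1/(P(x) + X(-171)) = 1/(809 + 4*(-171)*(567 - 1*(-171))) = 1/(809 + 4*(-171)*(567 + 171)) = 1/(809 + 4*(-171)*738) = 1/(809 - 504792) = 1/(-503983) = -1/503983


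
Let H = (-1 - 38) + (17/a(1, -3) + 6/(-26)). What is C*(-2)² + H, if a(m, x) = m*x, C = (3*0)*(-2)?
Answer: -1751/39 ≈ -44.897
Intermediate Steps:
C = 0 (C = 0*(-2) = 0)
H = -1751/39 (H = (-1 - 38) + (17/((1*(-3))) + 6/(-26)) = -39 + (17/(-3) + 6*(-1/26)) = -39 + (17*(-⅓) - 3/13) = -39 + (-17/3 - 3/13) = -39 - 230/39 = -1751/39 ≈ -44.897)
C*(-2)² + H = 0*(-2)² - 1751/39 = 0*4 - 1751/39 = 0 - 1751/39 = -1751/39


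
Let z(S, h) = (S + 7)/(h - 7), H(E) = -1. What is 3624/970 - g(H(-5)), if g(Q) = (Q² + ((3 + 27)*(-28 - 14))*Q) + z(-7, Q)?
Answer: -609773/485 ≈ -1257.3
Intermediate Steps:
z(S, h) = (7 + S)/(-7 + h)
g(Q) = Q² - 1260*Q (g(Q) = (Q² + ((3 + 27)*(-28 - 14))*Q) + (7 - 7)/(-7 + Q) = (Q² + (30*(-42))*Q) + 0/(-7 + Q) = (Q² - 1260*Q) + 0 = Q² - 1260*Q)
3624/970 - g(H(-5)) = 3624/970 - (-1)*(-1260 - 1) = 3624*(1/970) - (-1)*(-1261) = 1812/485 - 1*1261 = 1812/485 - 1261 = -609773/485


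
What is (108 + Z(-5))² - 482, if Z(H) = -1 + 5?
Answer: 12062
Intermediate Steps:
Z(H) = 4
(108 + Z(-5))² - 482 = (108 + 4)² - 482 = 112² - 482 = 12544 - 482 = 12062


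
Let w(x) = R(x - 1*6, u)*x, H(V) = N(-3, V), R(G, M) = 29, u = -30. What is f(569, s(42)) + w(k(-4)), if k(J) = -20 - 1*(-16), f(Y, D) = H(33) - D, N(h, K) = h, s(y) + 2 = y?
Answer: -159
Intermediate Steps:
s(y) = -2 + y
H(V) = -3
f(Y, D) = -3 - D
k(J) = -4 (k(J) = -20 + 16 = -4)
w(x) = 29*x
f(569, s(42)) + w(k(-4)) = (-3 - (-2 + 42)) + 29*(-4) = (-3 - 1*40) - 116 = (-3 - 40) - 116 = -43 - 116 = -159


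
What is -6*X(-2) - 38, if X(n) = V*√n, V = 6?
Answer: -38 - 36*I*√2 ≈ -38.0 - 50.912*I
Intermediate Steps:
X(n) = 6*√n
-6*X(-2) - 38 = -36*√(-2) - 38 = -36*I*√2 - 38 = -38 - 36*I*√2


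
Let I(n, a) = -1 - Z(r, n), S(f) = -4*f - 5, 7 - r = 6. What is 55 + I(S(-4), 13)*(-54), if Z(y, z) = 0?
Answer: 109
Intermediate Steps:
r = 1 (r = 7 - 1*6 = 7 - 6 = 1)
S(f) = -5 - 4*f
I(n, a) = -1 (I(n, a) = -1 - 1*0 = -1 + 0 = -1)
55 + I(S(-4), 13)*(-54) = 55 - 1*(-54) = 55 + 54 = 109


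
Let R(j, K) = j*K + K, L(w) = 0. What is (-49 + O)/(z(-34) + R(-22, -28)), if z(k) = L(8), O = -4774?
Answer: -689/84 ≈ -8.2024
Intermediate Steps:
z(k) = 0
R(j, K) = K + K*j (R(j, K) = K*j + K = K + K*j)
(-49 + O)/(z(-34) + R(-22, -28)) = (-49 - 4774)/(0 - 28*(1 - 22)) = -4823/(0 - 28*(-21)) = -4823/(0 + 588) = -4823/588 = -4823*1/588 = -689/84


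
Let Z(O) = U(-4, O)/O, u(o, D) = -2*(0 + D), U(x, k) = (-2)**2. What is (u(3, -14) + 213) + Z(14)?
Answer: 1689/7 ≈ 241.29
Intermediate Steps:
U(x, k) = 4
u(o, D) = -2*D
Z(O) = 4/O
(u(3, -14) + 213) + Z(14) = (-2*(-14) + 213) + 4/14 = (28 + 213) + 4*(1/14) = 241 + 2/7 = 1689/7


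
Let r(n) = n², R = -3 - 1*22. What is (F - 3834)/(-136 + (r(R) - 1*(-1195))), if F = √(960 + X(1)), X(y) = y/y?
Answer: -3803/1684 ≈ -2.2583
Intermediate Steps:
X(y) = 1
R = -25 (R = -3 - 22 = -25)
F = 31 (F = √(960 + 1) = √961 = 31)
(F - 3834)/(-136 + (r(R) - 1*(-1195))) = (31 - 3834)/(-136 + ((-25)² - 1*(-1195))) = -3803/(-136 + (625 + 1195)) = -3803/(-136 + 1820) = -3803/1684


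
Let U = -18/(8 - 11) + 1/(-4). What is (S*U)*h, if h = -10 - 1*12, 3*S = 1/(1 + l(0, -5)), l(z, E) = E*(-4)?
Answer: -253/126 ≈ -2.0079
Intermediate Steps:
U = 23/4 (U = -18/(-3) + 1*(-¼) = -18*(-⅓) - ¼ = 6 - ¼ = 23/4 ≈ 5.7500)
l(z, E) = -4*E
S = 1/63 (S = 1/(3*(1 - 4*(-5))) = 1/(3*(1 + 20)) = (⅓)/21 = (⅓)*(1/21) = 1/63 ≈ 0.015873)
h = -22 (h = -10 - 12 = -22)
(S*U)*h = ((1/63)*(23/4))*(-22) = (23/252)*(-22) = -253/126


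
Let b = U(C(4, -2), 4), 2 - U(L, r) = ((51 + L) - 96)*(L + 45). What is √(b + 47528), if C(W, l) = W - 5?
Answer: 3*√5506 ≈ 222.61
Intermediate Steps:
C(W, l) = -5 + W
U(L, r) = 2 - (-45 + L)*(45 + L) (U(L, r) = 2 - ((51 + L) - 96)*(L + 45) = 2 - (-45 + L)*(45 + L))
b = 2026 (b = 2027 - (-5 + 4)² = 2027 - 1*(-1)² = 2027 - 1*1 = 2027 - 1 = 2026)
√(b + 47528) = √(2026 + 47528) = √49554 = 3*√5506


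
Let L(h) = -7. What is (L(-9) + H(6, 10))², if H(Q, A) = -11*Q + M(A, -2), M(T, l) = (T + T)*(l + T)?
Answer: 7569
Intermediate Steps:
M(T, l) = 2*T*(T + l) (M(T, l) = (2*T)*(T + l) = 2*T*(T + l))
H(Q, A) = -11*Q + 2*A*(-2 + A) (H(Q, A) = -11*Q + 2*A*(A - 2) = -11*Q + 2*A*(-2 + A))
(L(-9) + H(6, 10))² = (-7 + (-11*6 + 2*10*(-2 + 10)))² = (-7 + (-66 + 2*10*8))² = (-7 + (-66 + 160))² = (-7 + 94)² = 87² = 7569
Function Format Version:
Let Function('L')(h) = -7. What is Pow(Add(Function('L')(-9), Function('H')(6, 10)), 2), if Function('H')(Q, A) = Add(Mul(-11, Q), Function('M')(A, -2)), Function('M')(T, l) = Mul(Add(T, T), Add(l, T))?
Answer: 7569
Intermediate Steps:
Function('M')(T, l) = Mul(2, T, Add(T, l)) (Function('M')(T, l) = Mul(Mul(2, T), Add(T, l)) = Mul(2, T, Add(T, l)))
Function('H')(Q, A) = Add(Mul(-11, Q), Mul(2, A, Add(-2, A))) (Function('H')(Q, A) = Add(Mul(-11, Q), Mul(2, A, Add(A, -2))) = Add(Mul(-11, Q), Mul(2, A, Add(-2, A))))
Pow(Add(Function('L')(-9), Function('H')(6, 10)), 2) = Pow(Add(-7, Add(Mul(-11, 6), Mul(2, 10, Add(-2, 10)))), 2) = Pow(Add(-7, Add(-66, Mul(2, 10, 8))), 2) = Pow(Add(-7, Add(-66, 160)), 2) = Pow(Add(-7, 94), 2) = Pow(87, 2) = 7569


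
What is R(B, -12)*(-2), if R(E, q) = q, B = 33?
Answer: 24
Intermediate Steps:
R(B, -12)*(-2) = -12*(-2) = 24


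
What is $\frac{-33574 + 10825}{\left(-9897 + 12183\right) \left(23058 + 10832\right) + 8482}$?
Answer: $- \frac{22749}{77481022} \approx -0.00029361$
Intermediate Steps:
$\frac{-33574 + 10825}{\left(-9897 + 12183\right) \left(23058 + 10832\right) + 8482} = - \frac{22749}{2286 \cdot 33890 + 8482} = - \frac{22749}{77472540 + 8482} = - \frac{22749}{77481022}$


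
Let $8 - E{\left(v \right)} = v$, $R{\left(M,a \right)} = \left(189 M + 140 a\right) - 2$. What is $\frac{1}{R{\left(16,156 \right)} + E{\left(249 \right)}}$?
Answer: $\frac{1}{24621} \approx 4.0616 \cdot 10^{-5}$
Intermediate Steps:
$R{\left(M,a \right)} = -2 + 140 a + 189 M$ ($R{\left(M,a \right)} = \left(140 a + 189 M\right) - 2 = -2 + 140 a + 189 M$)
$E{\left(v \right)} = 8 - v$
$\frac{1}{R{\left(16,156 \right)} + E{\left(249 \right)}} = \frac{1}{\left(-2 + 140 \cdot 156 + 189 \cdot 16\right) + \left(8 - 249\right)} = \frac{1}{\left(-2 + 21840 + 3024\right) + \left(8 - 249\right)} = \frac{1}{24862 - 241} = \frac{1}{24621}$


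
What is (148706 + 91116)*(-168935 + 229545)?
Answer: 14535611420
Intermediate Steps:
(148706 + 91116)*(-168935 + 229545) = 239822*60610 = 14535611420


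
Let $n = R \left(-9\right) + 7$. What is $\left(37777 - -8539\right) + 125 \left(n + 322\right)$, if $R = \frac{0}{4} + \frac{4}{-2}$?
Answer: $89691$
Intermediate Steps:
$R = -2$ ($R = 0 \cdot \frac{1}{4} + 4 \left(- \frac{1}{2}\right) = 0 - 2 = -2$)
$n = 25$ ($n = \left(-2\right) \left(-9\right) + 7 = 18 + 7 = 25$)
$\left(37777 - -8539\right) + 125 \left(n + 322\right) = \left(37777 - -8539\right) + 125 \left(25 + 322\right) = \left(37777 + 8539\right) + 125 \cdot 347 = 46316 + 43375 = 89691$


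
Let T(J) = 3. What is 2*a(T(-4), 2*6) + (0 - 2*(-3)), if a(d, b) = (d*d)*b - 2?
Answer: 218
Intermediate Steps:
a(d, b) = -2 + b*d² (a(d, b) = d²*b - 2 = b*d² - 2 = -2 + b*d²)
2*a(T(-4), 2*6) + (0 - 2*(-3)) = 2*(-2 + (2*6)*3²) + (0 - 2*(-3)) = 2*(-2 + 12*9) + (0 + 6) = 2*(-2 + 108) + 6 = 2*106 + 6 = 212 + 6 = 218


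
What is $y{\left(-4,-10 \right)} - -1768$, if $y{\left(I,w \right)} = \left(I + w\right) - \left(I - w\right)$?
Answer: $1748$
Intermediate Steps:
$y{\left(I,w \right)} = 2 w$
$y{\left(-4,-10 \right)} - -1768 = 2 \left(-10\right) - -1768 = -20 + 1768 = 1748$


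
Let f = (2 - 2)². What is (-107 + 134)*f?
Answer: 0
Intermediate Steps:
f = 0 (f = 0² = 0)
(-107 + 134)*f = (-107 + 134)*0 = 27*0 = 0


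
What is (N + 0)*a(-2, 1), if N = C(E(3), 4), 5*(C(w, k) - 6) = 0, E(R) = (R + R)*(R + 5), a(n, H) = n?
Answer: -12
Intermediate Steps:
E(R) = 2*R*(5 + R) (E(R) = (2*R)*(5 + R) = 2*R*(5 + R))
C(w, k) = 6 (C(w, k) = 6 + (1/5)*0 = 6 + 0 = 6)
N = 6
(N + 0)*a(-2, 1) = (6 + 0)*(-2) = 6*(-2) = -12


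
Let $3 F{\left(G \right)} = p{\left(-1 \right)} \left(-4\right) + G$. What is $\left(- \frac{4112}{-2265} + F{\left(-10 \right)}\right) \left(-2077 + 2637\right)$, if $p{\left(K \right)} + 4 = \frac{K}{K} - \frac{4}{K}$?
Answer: $- \frac{723296}{453} \approx -1596.7$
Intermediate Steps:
$p{\left(K \right)} = -3 - \frac{4}{K}$ ($p{\left(K \right)} = -4 - \left(\frac{4}{K} - \frac{K}{K}\right) = -4 + \left(1 - \frac{4}{K}\right) = -3 - \frac{4}{K}$)
$F{\left(G \right)} = - \frac{4}{3} + \frac{G}{3}$ ($F{\left(G \right)} = \frac{\left(-3 - \frac{4}{-1}\right) \left(-4\right) + G}{3} = \frac{\left(-3 - -4\right) \left(-4\right) + G}{3} = \frac{\left(-3 + 4\right) \left(-4\right) + G}{3} = \frac{1 \left(-4\right) + G}{3} = \frac{-4 + G}{3} = - \frac{4}{3} + \frac{G}{3}$)
$\left(- \frac{4112}{-2265} + F{\left(-10 \right)}\right) \left(-2077 + 2637\right) = \left(- \frac{4112}{-2265} + \left(- \frac{4}{3} + \frac{1}{3} \left(-10\right)\right)\right) \left(-2077 + 2637\right) = \left(\left(-4112\right) \left(- \frac{1}{2265}\right) - \frac{14}{3}\right) 560 = \left(\frac{4112}{2265} - \frac{14}{3}\right) 560 = \left(- \frac{6458}{2265}\right) 560 = - \frac{723296}{453}$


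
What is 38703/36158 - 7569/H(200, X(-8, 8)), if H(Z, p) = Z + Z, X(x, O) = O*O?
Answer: -129099351/7231600 ≈ -17.852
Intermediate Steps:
X(x, O) = O**2
H(Z, p) = 2*Z
38703/36158 - 7569/H(200, X(-8, 8)) = 38703/36158 - 7569/(2*200) = 38703*(1/36158) - 7569/400 = 38703/36158 - 7569*1/400 = 38703/36158 - 7569/400 = -129099351/7231600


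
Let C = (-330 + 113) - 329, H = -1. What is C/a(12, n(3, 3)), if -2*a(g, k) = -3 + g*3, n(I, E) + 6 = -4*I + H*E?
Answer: 364/11 ≈ 33.091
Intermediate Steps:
n(I, E) = -6 - E - 4*I (n(I, E) = -6 + (-4*I - E) = -6 + (-E - 4*I) = -6 - E - 4*I)
a(g, k) = 3/2 - 3*g/2 (a(g, k) = -(-3 + g*3)/2 = -(-3 + 3*g)/2 = 3/2 - 3*g/2)
C = -546 (C = -217 - 329 = -546)
C/a(12, n(3, 3)) = -546/(3/2 - 3/2*12) = -546/(3/2 - 18) = -546/(-33/2) = -546*(-2/33) = 364/11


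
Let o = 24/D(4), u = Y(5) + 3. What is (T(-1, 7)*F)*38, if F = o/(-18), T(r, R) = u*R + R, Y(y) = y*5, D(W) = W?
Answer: -7714/3 ≈ -2571.3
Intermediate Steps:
Y(y) = 5*y
u = 28 (u = 5*5 + 3 = 25 + 3 = 28)
o = 6 (o = 24/4 = 24*(¼) = 6)
T(r, R) = 29*R (T(r, R) = 28*R + R = 29*R)
F = -⅓ (F = 6/(-18) = 6*(-1/18) = -⅓ ≈ -0.33333)
(T(-1, 7)*F)*38 = ((29*7)*(-⅓))*38 = (203*(-⅓))*38 = -203/3*38 = -7714/3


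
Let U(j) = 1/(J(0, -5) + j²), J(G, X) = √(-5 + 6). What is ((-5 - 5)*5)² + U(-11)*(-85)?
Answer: 304915/122 ≈ 2499.3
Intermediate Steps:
J(G, X) = 1 (J(G, X) = √1 = 1)
U(j) = 1/(1 + j²)
((-5 - 5)*5)² + U(-11)*(-85) = ((-5 - 5)*5)² - 85/(1 + (-11)²) = (-10*5)² - 85/(1 + 121) = (-50)² - 85/122 = 2500 + (1/122)*(-85) = 2500 - 85/122 = 304915/122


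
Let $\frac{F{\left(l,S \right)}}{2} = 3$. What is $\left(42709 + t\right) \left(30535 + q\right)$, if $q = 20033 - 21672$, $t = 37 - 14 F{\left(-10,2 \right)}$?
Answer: $1232761152$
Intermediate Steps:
$F{\left(l,S \right)} = 6$ ($F{\left(l,S \right)} = 2 \cdot 3 = 6$)
$t = -47$ ($t = 37 - 84 = -47$)
$q = -1639$
$\left(42709 + t\right) \left(30535 + q\right) = \left(42709 - 47\right) \left(30535 - 1639\right) = 42662 \cdot 28896 = 1232761152$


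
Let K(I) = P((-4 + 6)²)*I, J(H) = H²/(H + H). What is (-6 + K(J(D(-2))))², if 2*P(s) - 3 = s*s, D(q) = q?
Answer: 961/4 ≈ 240.25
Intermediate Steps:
P(s) = 3/2 + s²/2 (P(s) = 3/2 + (s*s)/2 = 3/2 + s²/2)
J(H) = H/2 (J(H) = H²/((2*H)) = (1/(2*H))*H² = H/2)
K(I) = 19*I/2 (K(I) = (3/2 + ((-4 + 6)²)²/2)*I = (3/2 + (2²)²/2)*I = (3/2 + (½)*4²)*I = (3/2 + (½)*16)*I = (3/2 + 8)*I = 19*I/2)
(-6 + K(J(D(-2))))² = (-6 + 19*((½)*(-2))/2)² = (-6 + (19/2)*(-1))² = (-6 - 19/2)² = (-31/2)² = 961/4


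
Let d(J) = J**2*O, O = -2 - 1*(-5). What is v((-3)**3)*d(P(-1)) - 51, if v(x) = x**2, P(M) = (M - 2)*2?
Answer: 78681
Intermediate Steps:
O = 3 (O = -2 + 5 = 3)
P(M) = -4 + 2*M (P(M) = (-2 + M)*2 = -4 + 2*M)
d(J) = 3*J**2 (d(J) = J**2*3 = 3*J**2)
v((-3)**3)*d(P(-1)) - 51 = ((-3)**3)**2*(3*(-4 + 2*(-1))**2) - 51 = (-27)**2*(3*(-4 - 2)**2) - 51 = 729*(3*(-6)**2) - 51 = 729*(3*36) - 51 = 729*108 - 51 = 78732 - 51 = 78681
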